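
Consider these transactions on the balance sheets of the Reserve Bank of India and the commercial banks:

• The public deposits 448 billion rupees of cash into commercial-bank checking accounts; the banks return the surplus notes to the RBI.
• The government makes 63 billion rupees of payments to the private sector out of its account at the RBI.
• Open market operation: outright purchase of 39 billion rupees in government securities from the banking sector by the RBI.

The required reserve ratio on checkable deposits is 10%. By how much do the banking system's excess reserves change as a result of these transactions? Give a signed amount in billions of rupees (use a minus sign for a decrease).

Currency deposit 448 billion rupees: reserves +448B, deposits +448B.
Government spending 63 billion rupees: reserves +63B, deposits +63B.
OMO purchase (from banks) 39 billion rupees: reserves +39B, deposits 0.
Totals: Δreserves = +550B, Δdeposits = +511B.
Δrequired reserves = 10% × +511B = +51.1B.
Δexcess reserves = Δreserves − Δrequired = +550B − (+51.1B) = +498.9 billion.

+498.9 billion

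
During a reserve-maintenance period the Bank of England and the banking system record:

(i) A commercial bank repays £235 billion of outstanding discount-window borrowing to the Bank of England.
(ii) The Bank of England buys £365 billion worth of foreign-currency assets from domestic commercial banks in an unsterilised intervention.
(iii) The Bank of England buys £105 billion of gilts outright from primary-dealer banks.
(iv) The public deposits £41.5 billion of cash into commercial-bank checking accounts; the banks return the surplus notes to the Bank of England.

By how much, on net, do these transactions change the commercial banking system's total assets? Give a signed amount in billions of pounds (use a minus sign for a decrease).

-£193.5 billion

Discount-window repayment £235 billion: bank balance sheets shrink → −£235B.
FX purchase £365 billion: just an asset swap on bank balance sheets → 0.
OMO purchase (from banks) £105 billion: just an asset swap on bank balance sheets → 0.
Currency deposit £41.5 billion: bank balance sheets expand → +£41.5B.
Net: −235 + 0 + 0 + 41.5 = -£193.5 billion.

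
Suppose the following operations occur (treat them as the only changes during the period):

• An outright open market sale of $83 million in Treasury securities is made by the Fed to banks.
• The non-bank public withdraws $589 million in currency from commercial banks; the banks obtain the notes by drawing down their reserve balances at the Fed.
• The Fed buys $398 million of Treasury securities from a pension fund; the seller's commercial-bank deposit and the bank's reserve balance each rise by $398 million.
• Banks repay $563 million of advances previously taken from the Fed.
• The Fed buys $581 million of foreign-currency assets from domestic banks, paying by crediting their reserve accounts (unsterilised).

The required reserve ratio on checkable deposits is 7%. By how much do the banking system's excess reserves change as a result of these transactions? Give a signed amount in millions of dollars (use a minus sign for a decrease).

OMO sale (to banks) $83 million: reserves −$83M, deposits 0.
Currency withdrawal $589 million: reserves −$589M, deposits −$589M.
Asset purchase (from non-banks) $398 million: reserves +$398M, deposits +$398M.
Discount-window repayment $563 million: reserves −$563M, deposits 0.
FX purchase $581 million: reserves +$581M, deposits 0.
Totals: Δreserves = −$256M, Δdeposits = −$191M.
Δrequired reserves = 7% × −$191M = −$13.37M.
Δexcess reserves = Δreserves − Δrequired = −$256M − (−$13.37M) = -$242.63 million.

-$242.63 million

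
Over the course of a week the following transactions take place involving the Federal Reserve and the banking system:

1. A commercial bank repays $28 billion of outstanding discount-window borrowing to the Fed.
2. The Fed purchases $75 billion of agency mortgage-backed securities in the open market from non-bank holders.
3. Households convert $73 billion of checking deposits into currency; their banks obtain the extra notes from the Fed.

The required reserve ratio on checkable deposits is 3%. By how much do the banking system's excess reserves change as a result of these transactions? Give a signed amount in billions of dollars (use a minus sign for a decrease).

Discount-window repayment $28 billion: reserves −$28B, deposits 0.
Asset purchase (from non-banks) $75 billion: reserves +$75B, deposits +$75B.
Currency withdrawal $73 billion: reserves −$73B, deposits −$73B.
Totals: Δreserves = −$26B, Δdeposits = +$2B.
Δrequired reserves = 3% × +$2B = +$0.06B.
Δexcess reserves = Δreserves − Δrequired = −$26B − (+$0.06B) = -$26.06 billion.

-$26.06 billion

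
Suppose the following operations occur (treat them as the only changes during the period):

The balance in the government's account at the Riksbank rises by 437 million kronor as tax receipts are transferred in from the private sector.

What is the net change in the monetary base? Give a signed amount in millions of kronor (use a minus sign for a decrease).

Riksbank balance sheet:
  Assets:      no change
  Liabilities: Bank reserves −437M, Government deposits +437M
Commercial banking system:
  Assets:      Reserves at CB −437M
  Liabilities: Checkable deposits −437M
Monetary base = currency + reserves: 0 + (−437M) = -437 million.

-437 million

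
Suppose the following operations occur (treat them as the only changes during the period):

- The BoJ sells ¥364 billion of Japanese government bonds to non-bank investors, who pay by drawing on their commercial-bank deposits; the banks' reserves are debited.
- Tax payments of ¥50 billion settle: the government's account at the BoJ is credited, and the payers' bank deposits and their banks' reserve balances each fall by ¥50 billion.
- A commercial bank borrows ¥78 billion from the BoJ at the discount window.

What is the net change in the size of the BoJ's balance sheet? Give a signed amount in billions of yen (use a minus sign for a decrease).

Asset sale (to non-banks) ¥364 billion: a BoJ asset is shed → −¥364B.
Government account inflow ¥50 billion: only the composition of liabilities changes → 0.
Discount-window loan ¥78 billion: a BoJ asset is acquired → +¥78B.
Net: −364 + 0 + 78 = -¥286 billion.

-¥286 billion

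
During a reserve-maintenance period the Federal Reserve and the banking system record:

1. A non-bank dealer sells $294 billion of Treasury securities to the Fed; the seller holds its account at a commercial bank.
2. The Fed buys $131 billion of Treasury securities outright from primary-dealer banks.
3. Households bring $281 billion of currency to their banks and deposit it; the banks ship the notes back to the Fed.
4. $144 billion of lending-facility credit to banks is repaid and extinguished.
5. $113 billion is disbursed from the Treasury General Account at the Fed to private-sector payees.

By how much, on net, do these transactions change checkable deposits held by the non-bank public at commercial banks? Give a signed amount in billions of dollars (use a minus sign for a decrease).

Fed balance sheet:
  Assets:      Securities +$425B, Loans to banks −$144B
  Liabilities: Bank reserves +$675B, Currency in circulation −$281B, Government deposits −$113B
Commercial banking system:
  Assets:      Reserves at CB +$675B, Securities −$131B
  Liabilities: Checkable deposits +$688B, Borrowings from CB −$144B
So the change in checkable deposits held by the non-bank public at commercial banks is +$688 billion.

+$688 billion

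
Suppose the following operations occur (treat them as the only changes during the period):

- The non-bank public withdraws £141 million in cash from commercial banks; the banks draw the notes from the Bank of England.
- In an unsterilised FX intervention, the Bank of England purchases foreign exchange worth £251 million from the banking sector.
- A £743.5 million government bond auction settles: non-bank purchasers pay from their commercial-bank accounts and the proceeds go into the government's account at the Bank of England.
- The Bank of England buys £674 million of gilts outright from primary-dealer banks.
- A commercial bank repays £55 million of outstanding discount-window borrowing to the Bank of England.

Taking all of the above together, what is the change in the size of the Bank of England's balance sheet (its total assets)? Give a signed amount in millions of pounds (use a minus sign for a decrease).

+£870 million

Bank of England balance sheet:
  Assets:      Securities +£674M, Loans to banks −£55M, Foreign assets +£251M
  Liabilities: Bank reserves −£14.5M, Currency in circulation +£141M, Government deposits +£743.5M
Change in total Bank of England assets = +£870 million.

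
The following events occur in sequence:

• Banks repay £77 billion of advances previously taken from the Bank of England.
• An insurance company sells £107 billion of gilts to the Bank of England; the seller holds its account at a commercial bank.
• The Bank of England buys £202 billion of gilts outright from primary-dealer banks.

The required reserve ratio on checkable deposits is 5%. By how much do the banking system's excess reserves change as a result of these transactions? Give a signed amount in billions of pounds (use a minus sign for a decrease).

+£226.65 billion

Discount-window repayment £77 billion: reserves −£77B, deposits 0.
Asset purchase (from non-banks) £107 billion: reserves +£107B, deposits +£107B.
OMO purchase (from banks) £202 billion: reserves +£202B, deposits 0.
Totals: Δreserves = +£232B, Δdeposits = +£107B.
Δrequired reserves = 5% × +£107B = +£5.35B.
Δexcess reserves = Δreserves − Δrequired = +£232B − (+£5.35B) = +£226.65 billion.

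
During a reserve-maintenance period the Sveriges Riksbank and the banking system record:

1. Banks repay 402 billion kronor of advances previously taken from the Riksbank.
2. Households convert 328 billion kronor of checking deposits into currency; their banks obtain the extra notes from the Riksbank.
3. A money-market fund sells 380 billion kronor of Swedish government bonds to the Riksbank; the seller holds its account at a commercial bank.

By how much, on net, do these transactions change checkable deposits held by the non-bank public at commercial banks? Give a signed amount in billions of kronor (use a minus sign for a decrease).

Discount-window repayment 402 billion kronor: the counterparty is a bank, so public deposits are unchanged → 0.
Currency withdrawal 328 billion kronor: non-bank counterparties' bank balances fall → −328B.
Asset purchase (from non-banks) 380 billion kronor: non-bank counterparties' bank balances rise → +380B.
Net: 0 − 328 + 380 = +52 billion.

+52 billion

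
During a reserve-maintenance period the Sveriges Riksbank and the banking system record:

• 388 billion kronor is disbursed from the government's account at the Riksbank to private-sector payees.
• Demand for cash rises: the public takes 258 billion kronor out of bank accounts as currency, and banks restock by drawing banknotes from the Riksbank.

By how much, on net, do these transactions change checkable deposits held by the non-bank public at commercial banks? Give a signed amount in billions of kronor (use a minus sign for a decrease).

Riksbank balance sheet:
  Assets:      no change
  Liabilities: Bank reserves +130B, Currency in circulation +258B, Government deposits −388B
Commercial banking system:
  Assets:      Reserves at CB +130B
  Liabilities: Checkable deposits +130B
So the change in checkable deposits held by the non-bank public at commercial banks is +130 billion.

+130 billion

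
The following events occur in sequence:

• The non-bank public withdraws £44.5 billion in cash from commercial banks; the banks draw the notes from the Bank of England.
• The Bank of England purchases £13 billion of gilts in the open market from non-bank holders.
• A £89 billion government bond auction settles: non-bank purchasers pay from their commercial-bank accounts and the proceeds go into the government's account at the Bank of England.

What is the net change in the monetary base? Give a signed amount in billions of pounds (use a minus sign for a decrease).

-£76 billion

Currency withdrawal £44.5 billion: just a shift between currency and reserves — both are base money → 0.
Asset purchase (from non-banks) £13 billion: Bank of England balance sheet expands → +£13B.
Government account inflow £89 billion: reserves shift to a non-base liability → −£89B.
Net: 0 + 13 − 89 = -£76 billion.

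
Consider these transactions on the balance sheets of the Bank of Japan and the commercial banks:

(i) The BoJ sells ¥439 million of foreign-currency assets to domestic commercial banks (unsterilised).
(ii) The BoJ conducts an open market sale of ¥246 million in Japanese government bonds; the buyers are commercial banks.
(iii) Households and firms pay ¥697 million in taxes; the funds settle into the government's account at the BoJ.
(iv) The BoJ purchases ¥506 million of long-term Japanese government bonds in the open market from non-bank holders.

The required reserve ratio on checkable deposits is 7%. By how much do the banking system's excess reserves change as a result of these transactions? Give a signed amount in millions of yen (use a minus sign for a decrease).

FX sale ¥439 million: reserves −¥439M, deposits 0.
OMO sale (to banks) ¥246 million: reserves −¥246M, deposits 0.
Government account inflow ¥697 million: reserves −¥697M, deposits −¥697M.
Asset purchase (from non-banks) ¥506 million: reserves +¥506M, deposits +¥506M.
Totals: Δreserves = −¥876M, Δdeposits = −¥191M.
Δrequired reserves = 7% × −¥191M = −¥13.37M.
Δexcess reserves = Δreserves − Δrequired = −¥876M − (−¥13.37M) = -¥862.63 million.

-¥862.63 million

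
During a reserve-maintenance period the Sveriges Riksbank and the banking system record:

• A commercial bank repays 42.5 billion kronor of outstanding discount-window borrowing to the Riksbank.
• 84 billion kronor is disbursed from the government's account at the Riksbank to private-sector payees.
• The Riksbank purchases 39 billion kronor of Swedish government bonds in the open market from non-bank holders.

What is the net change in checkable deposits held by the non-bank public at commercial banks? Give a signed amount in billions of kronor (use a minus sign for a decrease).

Riksbank balance sheet:
  Assets:      Securities +39B, Loans to banks −42.5B
  Liabilities: Bank reserves +80.5B, Government deposits −84B
Commercial banking system:
  Assets:      Reserves at CB +80.5B
  Liabilities: Checkable deposits +123B, Borrowings from CB −42.5B
So the change in checkable deposits held by the non-bank public at commercial banks is +123 billion.

+123 billion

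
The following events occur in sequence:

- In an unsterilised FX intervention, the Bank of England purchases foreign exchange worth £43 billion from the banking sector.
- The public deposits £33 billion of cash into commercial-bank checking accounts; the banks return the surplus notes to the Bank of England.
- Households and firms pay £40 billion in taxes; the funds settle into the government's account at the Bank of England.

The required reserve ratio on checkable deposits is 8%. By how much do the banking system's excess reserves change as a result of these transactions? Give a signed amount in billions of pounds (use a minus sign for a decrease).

FX purchase £43 billion: reserves +£43B, deposits 0.
Currency deposit £33 billion: reserves +£33B, deposits +£33B.
Government account inflow £40 billion: reserves −£40B, deposits −£40B.
Totals: Δreserves = +£36B, Δdeposits = −£7B.
Δrequired reserves = 8% × −£7B = −£0.56B.
Δexcess reserves = Δreserves − Δrequired = +£36B − (−£0.56B) = +£36.56 billion.

+£36.56 billion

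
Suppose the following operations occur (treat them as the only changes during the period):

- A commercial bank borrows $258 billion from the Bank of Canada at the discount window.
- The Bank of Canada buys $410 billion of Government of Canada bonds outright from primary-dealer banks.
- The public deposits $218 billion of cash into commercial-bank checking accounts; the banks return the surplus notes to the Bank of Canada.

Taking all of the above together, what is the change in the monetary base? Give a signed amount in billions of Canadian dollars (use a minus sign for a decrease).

Bank of Canada balance sheet:
  Assets:      Securities +$410B, Loans to banks +$258B
  Liabilities: Bank reserves +$886B, Currency in circulation −$218B
Commercial banking system:
  Assets:      Reserves at CB +$886B, Securities −$410B
  Liabilities: Checkable deposits +$218B, Borrowings from CB +$258B
Monetary base = currency + reserves: −$218B + (+$886B) = +$668 billion.

+$668 billion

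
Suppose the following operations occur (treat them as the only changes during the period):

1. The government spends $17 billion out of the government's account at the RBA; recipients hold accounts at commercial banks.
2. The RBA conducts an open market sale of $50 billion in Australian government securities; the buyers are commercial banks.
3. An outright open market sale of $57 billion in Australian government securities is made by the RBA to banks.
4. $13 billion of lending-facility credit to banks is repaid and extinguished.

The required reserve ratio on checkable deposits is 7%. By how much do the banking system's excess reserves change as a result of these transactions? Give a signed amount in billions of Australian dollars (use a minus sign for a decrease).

Government spending $17 billion: reserves +$17B, deposits +$17B.
OMO sale (to banks) $50 billion: reserves −$50B, deposits 0.
OMO sale (to banks) $57 billion: reserves −$57B, deposits 0.
Discount-window repayment $13 billion: reserves −$13B, deposits 0.
Totals: Δreserves = −$103B, Δdeposits = +$17B.
Δrequired reserves = 7% × +$17B = +$1.19B.
Δexcess reserves = Δreserves − Δrequired = −$103B − (+$1.19B) = -$104.19 billion.

-$104.19 billion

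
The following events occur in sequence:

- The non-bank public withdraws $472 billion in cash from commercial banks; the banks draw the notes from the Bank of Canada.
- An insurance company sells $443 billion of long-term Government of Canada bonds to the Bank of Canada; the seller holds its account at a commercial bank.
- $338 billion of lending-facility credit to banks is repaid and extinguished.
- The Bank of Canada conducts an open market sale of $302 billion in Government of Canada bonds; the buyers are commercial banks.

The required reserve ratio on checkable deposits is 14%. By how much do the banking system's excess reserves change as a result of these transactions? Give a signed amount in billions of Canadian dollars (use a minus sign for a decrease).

Currency withdrawal $472 billion: reserves −$472B, deposits −$472B.
Asset purchase (from non-banks) $443 billion: reserves +$443B, deposits +$443B.
Discount-window repayment $338 billion: reserves −$338B, deposits 0.
OMO sale (to banks) $302 billion: reserves −$302B, deposits 0.
Totals: Δreserves = −$669B, Δdeposits = −$29B.
Δrequired reserves = 14% × −$29B = −$4.06B.
Δexcess reserves = Δreserves − Δrequired = −$669B − (−$4.06B) = -$664.94 billion.

-$664.94 billion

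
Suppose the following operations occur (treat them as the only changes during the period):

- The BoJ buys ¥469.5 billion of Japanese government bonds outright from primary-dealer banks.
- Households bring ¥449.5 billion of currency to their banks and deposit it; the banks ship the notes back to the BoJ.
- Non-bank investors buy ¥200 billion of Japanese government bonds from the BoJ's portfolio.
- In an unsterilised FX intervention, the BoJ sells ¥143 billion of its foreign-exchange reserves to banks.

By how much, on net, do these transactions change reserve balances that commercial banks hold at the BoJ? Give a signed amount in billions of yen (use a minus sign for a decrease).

+¥576 billion

BoJ balance sheet:
  Assets:      Securities +¥269.5B, Foreign assets −¥143B
  Liabilities: Bank reserves +¥576B, Currency in circulation −¥449.5B
Commercial banking system:
  Assets:      Reserves at CB +¥576B, Securities −¥469.5B, Foreign assets +¥143B
  Liabilities: Checkable deposits +¥249.5B
So the change in reserve balances that commercial banks hold at the BoJ is +¥576 billion.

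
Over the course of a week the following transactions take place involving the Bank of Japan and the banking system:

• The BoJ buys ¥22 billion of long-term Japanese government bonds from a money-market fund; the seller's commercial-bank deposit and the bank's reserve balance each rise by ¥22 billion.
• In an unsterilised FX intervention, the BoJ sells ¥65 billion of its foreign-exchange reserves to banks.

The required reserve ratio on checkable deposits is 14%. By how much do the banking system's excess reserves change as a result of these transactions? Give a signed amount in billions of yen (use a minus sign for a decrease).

-¥46.08 billion

Asset purchase (from non-banks) ¥22 billion: reserves +¥22B, deposits +¥22B.
FX sale ¥65 billion: reserves −¥65B, deposits 0.
Totals: Δreserves = −¥43B, Δdeposits = +¥22B.
Δrequired reserves = 14% × +¥22B = +¥3.08B.
Δexcess reserves = Δreserves − Δrequired = −¥43B − (+¥3.08B) = -¥46.08 billion.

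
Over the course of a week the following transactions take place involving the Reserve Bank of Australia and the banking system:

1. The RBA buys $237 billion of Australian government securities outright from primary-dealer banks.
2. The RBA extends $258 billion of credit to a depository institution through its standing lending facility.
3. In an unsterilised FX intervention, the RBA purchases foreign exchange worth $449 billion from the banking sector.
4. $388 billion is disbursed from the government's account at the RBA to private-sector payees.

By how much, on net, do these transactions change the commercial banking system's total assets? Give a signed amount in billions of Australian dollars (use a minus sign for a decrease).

+$646 billion

RBA balance sheet:
  Assets:      Securities +$237B, Loans to banks +$258B, Foreign assets +$449B
  Liabilities: Bank reserves +$1332B, Government deposits −$388B
Commercial banking system:
  Assets:      Reserves at CB +$1332B, Securities −$237B, Foreign assets −$449B
  Liabilities: Checkable deposits +$388B, Borrowings from CB +$258B
Change in total bank assets = +$646 billion.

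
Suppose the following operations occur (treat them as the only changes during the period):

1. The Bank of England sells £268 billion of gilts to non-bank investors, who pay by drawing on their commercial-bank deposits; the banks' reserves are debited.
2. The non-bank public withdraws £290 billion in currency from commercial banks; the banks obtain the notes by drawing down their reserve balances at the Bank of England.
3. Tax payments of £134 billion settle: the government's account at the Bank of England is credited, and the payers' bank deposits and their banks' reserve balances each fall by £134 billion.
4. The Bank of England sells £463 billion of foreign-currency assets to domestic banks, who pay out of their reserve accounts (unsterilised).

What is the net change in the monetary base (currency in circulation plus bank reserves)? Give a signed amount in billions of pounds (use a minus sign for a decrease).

-£865 billion

Asset sale (to non-banks) £268 billion: Bank of England balance sheet contracts → −£268B.
Currency withdrawal £290 billion: just a shift between currency and reserves — both are base money → 0.
Government account inflow £134 billion: reserves shift to a non-base liability → −£134B.
FX sale £463 billion: Bank of England balance sheet contracts → −£463B.
Net: −268 + 0 − 134 − 463 = -£865 billion.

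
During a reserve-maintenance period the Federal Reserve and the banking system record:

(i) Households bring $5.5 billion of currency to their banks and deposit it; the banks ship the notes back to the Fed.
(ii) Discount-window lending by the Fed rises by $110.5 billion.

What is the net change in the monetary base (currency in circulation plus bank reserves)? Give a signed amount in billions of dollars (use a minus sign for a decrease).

Currency deposit $5.5 billion: just a shift between currency and reserves — both are base money → 0.
Discount-window loan $110.5 billion: Fed balance sheet expands → +$110.5B.
Net: 0 + 110.5 = +$110.5 billion.

+$110.5 billion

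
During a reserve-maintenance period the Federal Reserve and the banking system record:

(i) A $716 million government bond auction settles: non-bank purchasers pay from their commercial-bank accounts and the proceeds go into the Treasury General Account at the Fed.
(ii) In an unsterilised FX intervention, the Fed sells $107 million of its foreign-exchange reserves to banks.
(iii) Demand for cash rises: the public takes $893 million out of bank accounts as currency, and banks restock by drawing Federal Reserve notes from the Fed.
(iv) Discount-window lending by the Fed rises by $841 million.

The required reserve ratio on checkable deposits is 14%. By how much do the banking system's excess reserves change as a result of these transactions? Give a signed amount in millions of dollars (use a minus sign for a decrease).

-$649.74 million

Government account inflow $716 million: reserves −$716M, deposits −$716M.
FX sale $107 million: reserves −$107M, deposits 0.
Currency withdrawal $893 million: reserves −$893M, deposits −$893M.
Discount-window loan $841 million: reserves +$841M, deposits 0.
Totals: Δreserves = −$875M, Δdeposits = −$1609M.
Δrequired reserves = 14% × −$1609M = −$225.26M.
Δexcess reserves = Δreserves − Δrequired = −$875M − (−$225.26M) = -$649.74 million.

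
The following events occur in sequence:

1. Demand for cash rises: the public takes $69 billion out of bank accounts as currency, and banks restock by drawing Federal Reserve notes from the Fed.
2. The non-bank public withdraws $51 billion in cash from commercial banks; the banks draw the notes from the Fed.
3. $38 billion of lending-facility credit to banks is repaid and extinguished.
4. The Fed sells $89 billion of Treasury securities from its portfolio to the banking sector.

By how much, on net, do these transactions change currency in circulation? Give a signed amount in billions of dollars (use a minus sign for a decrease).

+$120 billion

Currency withdrawal $69 billion: notes leave the central bank → +$69B.
Currency withdrawal $51 billion: notes leave the central bank → +$51B.
Discount-window repayment $38 billion: no currency enters or leaves circulation → 0.
OMO sale (to banks) $89 billion: no currency enters or leaves circulation → 0.
Net: 69 + 51 + 0 + 0 = +$120 billion.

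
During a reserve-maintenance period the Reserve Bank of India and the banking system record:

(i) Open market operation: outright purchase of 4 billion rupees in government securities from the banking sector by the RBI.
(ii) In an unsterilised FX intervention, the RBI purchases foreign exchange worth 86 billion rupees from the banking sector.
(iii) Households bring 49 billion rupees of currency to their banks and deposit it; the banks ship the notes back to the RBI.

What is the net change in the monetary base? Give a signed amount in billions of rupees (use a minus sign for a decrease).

+90 billion

OMO purchase (from banks) 4 billion rupees: RBI balance sheet expands → +4B.
FX purchase 86 billion rupees: RBI balance sheet expands → +86B.
Currency deposit 49 billion rupees: just a shift between currency and reserves — both are base money → 0.
Net: 4 + 86 + 0 = +90 billion.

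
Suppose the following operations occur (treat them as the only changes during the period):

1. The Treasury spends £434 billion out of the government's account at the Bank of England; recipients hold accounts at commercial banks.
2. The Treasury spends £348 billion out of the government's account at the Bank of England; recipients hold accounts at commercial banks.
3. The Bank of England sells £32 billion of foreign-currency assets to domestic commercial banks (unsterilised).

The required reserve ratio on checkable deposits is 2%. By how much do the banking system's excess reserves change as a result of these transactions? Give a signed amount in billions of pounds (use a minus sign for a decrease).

+£734.36 billion

Government spending £434 billion: reserves +£434B, deposits +£434B.
Government spending £348 billion: reserves +£348B, deposits +£348B.
FX sale £32 billion: reserves −£32B, deposits 0.
Totals: Δreserves = +£750B, Δdeposits = +£782B.
Δrequired reserves = 2% × +£782B = +£15.64B.
Δexcess reserves = Δreserves − Δrequired = +£750B − (+£15.64B) = +£734.36 billion.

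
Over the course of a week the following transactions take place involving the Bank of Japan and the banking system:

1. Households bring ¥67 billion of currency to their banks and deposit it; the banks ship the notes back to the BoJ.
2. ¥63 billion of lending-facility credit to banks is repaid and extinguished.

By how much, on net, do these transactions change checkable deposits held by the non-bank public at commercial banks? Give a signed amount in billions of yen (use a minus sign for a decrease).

Currency deposit ¥67 billion: non-bank counterparties' bank balances rise → +¥67B.
Discount-window repayment ¥63 billion: the counterparty is a bank, so public deposits are unchanged → 0.
Net: 67 + 0 = +¥67 billion.

+¥67 billion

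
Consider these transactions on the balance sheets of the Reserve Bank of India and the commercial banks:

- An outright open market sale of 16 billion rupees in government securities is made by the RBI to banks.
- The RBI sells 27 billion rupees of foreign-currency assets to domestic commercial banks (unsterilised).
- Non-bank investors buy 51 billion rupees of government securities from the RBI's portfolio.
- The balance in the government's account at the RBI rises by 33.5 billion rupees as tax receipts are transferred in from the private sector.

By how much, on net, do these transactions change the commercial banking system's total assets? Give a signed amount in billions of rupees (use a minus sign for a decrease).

-84.5 billion

OMO sale (to banks) 16 billion rupees: just an asset swap on bank balance sheets → 0.
FX sale 27 billion rupees: just an asset swap on bank balance sheets → 0.
Asset sale (to non-banks) 51 billion rupees: bank balance sheets shrink → −51B.
Government account inflow 33.5 billion rupees: bank balance sheets shrink → −33.5B.
Net: 0 + 0 − 51 − 33.5 = -84.5 billion.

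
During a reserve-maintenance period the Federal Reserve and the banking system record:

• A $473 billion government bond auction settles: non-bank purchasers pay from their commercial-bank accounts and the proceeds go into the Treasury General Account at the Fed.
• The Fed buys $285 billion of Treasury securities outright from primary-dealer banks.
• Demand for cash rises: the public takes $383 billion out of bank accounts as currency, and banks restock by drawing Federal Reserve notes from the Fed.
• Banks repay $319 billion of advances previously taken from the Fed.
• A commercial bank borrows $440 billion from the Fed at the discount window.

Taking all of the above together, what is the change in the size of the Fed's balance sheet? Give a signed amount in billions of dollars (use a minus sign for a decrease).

Government account inflow $473 billion: only the composition of liabilities changes → 0.
OMO purchase (from banks) $285 billion: a Fed asset is acquired → +$285B.
Currency withdrawal $383 billion: only the composition of liabilities changes → 0.
Discount-window repayment $319 billion: a Fed asset is shed → −$319B.
Discount-window loan $440 billion: a Fed asset is acquired → +$440B.
Net: 0 + 285 + 0 − 319 + 440 = +$406 billion.

+$406 billion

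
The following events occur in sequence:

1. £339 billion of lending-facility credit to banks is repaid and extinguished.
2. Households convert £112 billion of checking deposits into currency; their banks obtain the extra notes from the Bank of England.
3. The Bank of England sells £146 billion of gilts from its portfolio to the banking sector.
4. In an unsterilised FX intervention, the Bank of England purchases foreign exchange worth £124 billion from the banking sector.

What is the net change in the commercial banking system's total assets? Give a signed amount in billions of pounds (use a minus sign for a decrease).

Bank of England balance sheet:
  Assets:      Securities −£146B, Loans to banks −£339B, Foreign assets +£124B
  Liabilities: Bank reserves −£473B, Currency in circulation +£112B
Commercial banking system:
  Assets:      Reserves at CB −£473B, Securities +£146B, Foreign assets −£124B
  Liabilities: Checkable deposits −£112B, Borrowings from CB −£339B
Change in total bank assets = -£451 billion.

-£451 billion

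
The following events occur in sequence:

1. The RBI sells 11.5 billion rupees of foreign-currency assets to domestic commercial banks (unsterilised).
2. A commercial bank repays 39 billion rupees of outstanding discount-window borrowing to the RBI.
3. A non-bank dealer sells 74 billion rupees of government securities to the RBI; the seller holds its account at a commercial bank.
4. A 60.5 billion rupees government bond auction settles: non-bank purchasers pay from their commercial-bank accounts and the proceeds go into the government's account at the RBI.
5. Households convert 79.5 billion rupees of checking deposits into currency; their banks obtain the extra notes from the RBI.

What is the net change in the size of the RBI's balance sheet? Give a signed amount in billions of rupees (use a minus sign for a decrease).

FX sale 11.5 billion rupees: an RBI asset is shed → −11.5B.
Discount-window repayment 39 billion rupees: an RBI asset is shed → −39B.
Asset purchase (from non-banks) 74 billion rupees: an RBI asset is acquired → +74B.
Government account inflow 60.5 billion rupees: only the composition of liabilities changes → 0.
Currency withdrawal 79.5 billion rupees: only the composition of liabilities changes → 0.
Net: −11.5 − 39 + 74 + 0 + 0 = +23.5 billion.

+23.5 billion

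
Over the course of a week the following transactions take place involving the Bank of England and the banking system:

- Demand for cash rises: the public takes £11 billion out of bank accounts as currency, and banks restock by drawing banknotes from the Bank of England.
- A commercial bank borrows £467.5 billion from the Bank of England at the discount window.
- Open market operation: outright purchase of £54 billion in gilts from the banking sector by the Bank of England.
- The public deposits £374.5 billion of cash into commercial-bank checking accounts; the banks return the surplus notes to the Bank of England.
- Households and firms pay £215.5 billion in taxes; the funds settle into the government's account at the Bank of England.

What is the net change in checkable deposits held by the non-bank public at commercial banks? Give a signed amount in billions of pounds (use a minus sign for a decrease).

+£148 billion

Currency withdrawal £11 billion: non-bank counterparties' bank balances fall → −£11B.
Discount-window loan £467.5 billion: the counterparty is a bank, so public deposits are unchanged → 0.
OMO purchase (from banks) £54 billion: the counterparty is a bank, so public deposits are unchanged → 0.
Currency deposit £374.5 billion: non-bank counterparties' bank balances rise → +£374.5B.
Government account inflow £215.5 billion: non-bank counterparties' bank balances fall → −£215.5B.
Net: −11 + 0 + 0 + 374.5 − 215.5 = +£148 billion.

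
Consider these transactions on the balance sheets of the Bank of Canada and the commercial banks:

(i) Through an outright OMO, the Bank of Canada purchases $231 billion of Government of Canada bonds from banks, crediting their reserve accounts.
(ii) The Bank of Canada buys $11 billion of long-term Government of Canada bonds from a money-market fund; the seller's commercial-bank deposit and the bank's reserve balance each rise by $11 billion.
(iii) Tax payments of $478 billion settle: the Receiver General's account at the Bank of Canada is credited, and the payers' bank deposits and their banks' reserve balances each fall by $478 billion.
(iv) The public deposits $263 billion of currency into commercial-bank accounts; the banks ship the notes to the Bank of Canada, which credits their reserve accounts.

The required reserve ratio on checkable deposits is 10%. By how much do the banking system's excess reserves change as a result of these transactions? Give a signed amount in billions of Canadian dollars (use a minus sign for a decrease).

OMO purchase (from banks) $231 billion: reserves +$231B, deposits 0.
Asset purchase (from non-banks) $11 billion: reserves +$11B, deposits +$11B.
Government account inflow $478 billion: reserves −$478B, deposits −$478B.
Currency deposit $263 billion: reserves +$263B, deposits +$263B.
Totals: Δreserves = +$27B, Δdeposits = −$204B.
Δrequired reserves = 10% × −$204B = −$20.4B.
Δexcess reserves = Δreserves − Δrequired = +$27B − (−$20.4B) = +$47.4 billion.

+$47.4 billion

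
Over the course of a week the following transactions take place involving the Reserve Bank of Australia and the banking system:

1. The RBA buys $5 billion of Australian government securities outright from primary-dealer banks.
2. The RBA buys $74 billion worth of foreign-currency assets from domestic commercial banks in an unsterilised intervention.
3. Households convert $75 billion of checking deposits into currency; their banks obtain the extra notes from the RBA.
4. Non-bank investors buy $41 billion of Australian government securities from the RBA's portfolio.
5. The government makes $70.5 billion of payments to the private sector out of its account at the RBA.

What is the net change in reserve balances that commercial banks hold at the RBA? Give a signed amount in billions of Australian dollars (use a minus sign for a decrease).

+$33.5 billion

OMO purchase (from banks) $5 billion: the RBA pays by crediting reserve accounts → +$5B.
FX purchase $74 billion: the RBA pays by crediting reserve accounts → +$74B.
Currency withdrawal $75 billion: banks swap reserves for currency → −$75B.
Asset sale (to non-banks) $41 billion: the non-bank buyers' banks settle from reserves → −$41B.
Government spending $70.5 billion: government payments flow into bank reserve accounts → +$70.5B.
Net: 5 + 74 − 75 − 41 + 70.5 = +$33.5 billion.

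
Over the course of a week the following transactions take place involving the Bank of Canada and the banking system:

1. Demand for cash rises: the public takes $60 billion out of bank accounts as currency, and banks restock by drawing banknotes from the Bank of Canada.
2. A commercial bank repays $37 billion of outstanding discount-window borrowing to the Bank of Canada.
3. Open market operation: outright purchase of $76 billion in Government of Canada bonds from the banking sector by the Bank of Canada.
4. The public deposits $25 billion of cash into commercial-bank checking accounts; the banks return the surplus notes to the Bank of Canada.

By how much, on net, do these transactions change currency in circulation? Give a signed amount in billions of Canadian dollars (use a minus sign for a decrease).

Bank of Canada balance sheet:
  Assets:      Securities +$76B, Loans to banks −$37B
  Liabilities: Bank reserves +$4B, Currency in circulation +$35B
Commercial banking system:
  Assets:      Reserves at CB +$4B, Securities −$76B
  Liabilities: Checkable deposits −$35B, Borrowings from CB −$37B
So the change in currency in circulation is +$35 billion.

+$35 billion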